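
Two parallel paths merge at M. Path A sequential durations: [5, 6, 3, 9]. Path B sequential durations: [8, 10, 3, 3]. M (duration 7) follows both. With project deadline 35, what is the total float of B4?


Forward pass: ES(B4) = sum of predecessors on chain B = 21
EF = ES + duration = 21 + 3 = 24
Backward pass: LF(M) = deadline = 35; LS(M) = 35 - 7 = 28
LF(B4) = LS(M) - sum(successors on chain B) = 28 - 0 = 28
LS = LF - duration = 28 - 3 = 25
Total float = LS - ES = 25 - 21 = 4

4


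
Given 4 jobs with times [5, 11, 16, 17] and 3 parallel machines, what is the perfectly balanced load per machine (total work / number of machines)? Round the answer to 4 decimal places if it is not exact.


Total processing time = 5 + 11 + 16 + 17 = 49
Number of machines = 3
Ideal balanced load = 49 / 3 = 16.3333

16.3333


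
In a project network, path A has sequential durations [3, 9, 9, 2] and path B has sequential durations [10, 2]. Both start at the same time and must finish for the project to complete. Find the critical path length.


Path A total = 3 + 9 + 9 + 2 = 23
Path B total = 10 + 2 = 12
Critical path = longest path = max(23, 12) = 23

23


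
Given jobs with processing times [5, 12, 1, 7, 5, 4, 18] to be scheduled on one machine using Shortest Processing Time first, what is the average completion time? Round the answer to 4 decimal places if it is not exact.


Sort jobs by processing time (SPT order): [1, 4, 5, 5, 7, 12, 18]
Compute completion times sequentially:
  Job 1: processing = 1, completes at 1
  Job 2: processing = 4, completes at 5
  Job 3: processing = 5, completes at 10
  Job 4: processing = 5, completes at 15
  Job 5: processing = 7, completes at 22
  Job 6: processing = 12, completes at 34
  Job 7: processing = 18, completes at 52
Sum of completion times = 139
Average completion time = 139/7 = 19.8571

19.8571


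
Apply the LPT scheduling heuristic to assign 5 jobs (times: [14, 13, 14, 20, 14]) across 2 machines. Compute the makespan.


Sort jobs in decreasing order (LPT): [20, 14, 14, 14, 13]
Assign each job to the least loaded machine:
  Machine 1: jobs [20, 14], load = 34
  Machine 2: jobs [14, 14, 13], load = 41
Makespan = max load = 41

41


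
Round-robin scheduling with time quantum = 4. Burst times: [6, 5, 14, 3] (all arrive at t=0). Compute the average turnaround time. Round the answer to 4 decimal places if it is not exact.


Time quantum = 4
Execution trace:
  J1 runs 4 units, time = 4
  J2 runs 4 units, time = 8
  J3 runs 4 units, time = 12
  J4 runs 3 units, time = 15
  J1 runs 2 units, time = 17
  J2 runs 1 units, time = 18
  J3 runs 4 units, time = 22
  J3 runs 4 units, time = 26
  J3 runs 2 units, time = 28
Finish times: [17, 18, 28, 15]
Average turnaround = 78/4 = 19.5

19.5


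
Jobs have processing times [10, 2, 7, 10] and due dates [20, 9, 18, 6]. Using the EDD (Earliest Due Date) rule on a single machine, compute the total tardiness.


Sort by due date (EDD order): [(10, 6), (2, 9), (7, 18), (10, 20)]
Compute completion times and tardiness:
  Job 1: p=10, d=6, C=10, tardiness=max(0,10-6)=4
  Job 2: p=2, d=9, C=12, tardiness=max(0,12-9)=3
  Job 3: p=7, d=18, C=19, tardiness=max(0,19-18)=1
  Job 4: p=10, d=20, C=29, tardiness=max(0,29-20)=9
Total tardiness = 17

17


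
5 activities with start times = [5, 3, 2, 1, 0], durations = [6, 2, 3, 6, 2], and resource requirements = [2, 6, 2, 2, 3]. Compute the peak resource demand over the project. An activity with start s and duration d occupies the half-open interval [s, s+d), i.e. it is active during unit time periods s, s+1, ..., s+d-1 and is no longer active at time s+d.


Each activity i is active on [start_i, start_i + duration_i).
Compute total resource usage per time slot:
  t=0: active resources = [3], total = 3
  t=1: active resources = [2, 3], total = 5
  t=2: active resources = [2, 2], total = 4
  t=3: active resources = [6, 2, 2], total = 10
  t=4: active resources = [6, 2, 2], total = 10
  t=5: active resources = [2, 2], total = 4
  t=6: active resources = [2, 2], total = 4
  t=7: active resources = [2], total = 2
  t=8: active resources = [2], total = 2
  t=9: active resources = [2], total = 2
  t=10: active resources = [2], total = 2
Peak resource demand = 10

10


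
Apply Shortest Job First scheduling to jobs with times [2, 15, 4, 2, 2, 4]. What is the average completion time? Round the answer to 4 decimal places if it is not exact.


SJF order (ascending): [2, 2, 2, 4, 4, 15]
Completion times:
  Job 1: burst=2, C=2
  Job 2: burst=2, C=4
  Job 3: burst=2, C=6
  Job 4: burst=4, C=10
  Job 5: burst=4, C=14
  Job 6: burst=15, C=29
Average completion = 65/6 = 10.8333

10.8333


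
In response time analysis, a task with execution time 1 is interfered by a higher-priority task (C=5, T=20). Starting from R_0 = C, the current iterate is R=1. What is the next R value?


R_next = C + ceil(R_prev / T_hp) * C_hp
ceil(1 / 20) = ceil(0.05) = 1
Interference = 1 * 5 = 5
R_next = 1 + 5 = 6

6


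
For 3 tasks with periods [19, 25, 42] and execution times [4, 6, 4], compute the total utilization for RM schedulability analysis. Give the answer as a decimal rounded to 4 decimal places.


Compute individual utilizations (exact fractions):
  Task 1: C/T = 4/19 (approx. 0.2105)
  Task 2: C/T = 6/25 (approx. 0.24)
  Task 3: C/T = 4/42 = 2/21 (approx. 0.0952)
Total utilization U = 4/19 + 6/25 + 2/21 = 5444/9975
Rounded to 4 decimal places: U = 0.5458
RM (Liu & Layland) bound for 3 tasks = 0.779763; compare with U = 5444/9975 (approx. 0.545764)
U <= bound, so schedulable by RM sufficient condition.

0.5458


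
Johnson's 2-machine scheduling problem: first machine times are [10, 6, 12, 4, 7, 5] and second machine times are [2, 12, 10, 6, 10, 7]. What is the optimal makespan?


Apply Johnson's rule:
  Group 1 (a <= b): [(4, 4, 6), (6, 5, 7), (2, 6, 12), (5, 7, 10)]
  Group 2 (a > b): [(3, 12, 10), (1, 10, 2)]
Optimal job order: [4, 6, 2, 5, 3, 1]
Schedule:
  Job 4: M1 done at 4, M2 done at 10
  Job 6: M1 done at 9, M2 done at 17
  Job 2: M1 done at 15, M2 done at 29
  Job 5: M1 done at 22, M2 done at 39
  Job 3: M1 done at 34, M2 done at 49
  Job 1: M1 done at 44, M2 done at 51
Makespan = 51

51


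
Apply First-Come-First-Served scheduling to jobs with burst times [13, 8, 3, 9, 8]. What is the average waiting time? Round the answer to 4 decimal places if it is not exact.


FCFS order (as given): [13, 8, 3, 9, 8]
Waiting times:
  Job 1: wait = 0
  Job 2: wait = 13
  Job 3: wait = 21
  Job 4: wait = 24
  Job 5: wait = 33
Sum of waiting times = 91
Average waiting time = 91/5 = 18.2

18.2


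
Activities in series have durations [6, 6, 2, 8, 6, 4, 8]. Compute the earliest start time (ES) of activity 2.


Activity 2 starts after activities 1 through 1 complete.
Predecessor durations: [6]
ES = 6 = 6

6


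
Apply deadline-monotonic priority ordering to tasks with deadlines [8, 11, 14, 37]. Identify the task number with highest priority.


Sort tasks by relative deadline (ascending):
  Task 1: deadline = 8
  Task 2: deadline = 11
  Task 3: deadline = 14
  Task 4: deadline = 37
Priority order (highest first): [1, 2, 3, 4]
Highest priority task = 1

1


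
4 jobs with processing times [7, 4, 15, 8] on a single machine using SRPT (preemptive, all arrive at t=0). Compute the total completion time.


Since all jobs arrive at t=0, SRPT equals SPT ordering.
SPT order: [4, 7, 8, 15]
Completion times:
  Job 1: p=4, C=4
  Job 2: p=7, C=11
  Job 3: p=8, C=19
  Job 4: p=15, C=34
Total completion time = 4 + 11 + 19 + 34 = 68

68


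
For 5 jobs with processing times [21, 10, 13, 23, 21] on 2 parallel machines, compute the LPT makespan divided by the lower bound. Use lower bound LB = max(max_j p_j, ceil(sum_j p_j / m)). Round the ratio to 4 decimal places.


LPT order: [23, 21, 21, 13, 10]
Machine loads after assignment: [46, 42]
LPT makespan = 46
Lower bound = max(max_job, ceil(total/2)) = max(23, 44) = 44
Ratio = 46 / 44 = 1.0455

1.0455


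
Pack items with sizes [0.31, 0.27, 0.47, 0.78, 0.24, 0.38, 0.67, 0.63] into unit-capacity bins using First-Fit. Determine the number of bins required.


Place items sequentially using First-Fit:
  Item 0.31 -> new Bin 1
  Item 0.27 -> Bin 1 (now 0.58)
  Item 0.47 -> new Bin 2
  Item 0.78 -> new Bin 3
  Item 0.24 -> Bin 1 (now 0.82)
  Item 0.38 -> Bin 2 (now 0.85)
  Item 0.67 -> new Bin 4
  Item 0.63 -> new Bin 5
Total bins used = 5

5


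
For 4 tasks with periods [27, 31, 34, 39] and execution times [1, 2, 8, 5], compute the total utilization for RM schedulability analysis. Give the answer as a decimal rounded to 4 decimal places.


Compute individual utilizations (exact fractions):
  Task 1: C/T = 1/27 (approx. 0.037)
  Task 2: C/T = 2/31 (approx. 0.0645)
  Task 3: C/T = 8/34 = 4/17 (approx. 0.2353)
  Task 4: C/T = 5/39 (approx. 0.1282)
Total utilization U = 1/27 + 2/31 + 4/17 + 5/39 = 86024/184977
Rounded to 4 decimal places: U = 0.4651
RM (Liu & Layland) bound for 4 tasks = 0.756828; compare with U = 86024/184977 (approx. 0.465052)
U <= bound, so schedulable by RM sufficient condition.

0.4651


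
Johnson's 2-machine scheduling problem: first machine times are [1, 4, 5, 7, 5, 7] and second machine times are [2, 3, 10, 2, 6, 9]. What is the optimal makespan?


Apply Johnson's rule:
  Group 1 (a <= b): [(1, 1, 2), (3, 5, 10), (5, 5, 6), (6, 7, 9)]
  Group 2 (a > b): [(2, 4, 3), (4, 7, 2)]
Optimal job order: [1, 3, 5, 6, 2, 4]
Schedule:
  Job 1: M1 done at 1, M2 done at 3
  Job 3: M1 done at 6, M2 done at 16
  Job 5: M1 done at 11, M2 done at 22
  Job 6: M1 done at 18, M2 done at 31
  Job 2: M1 done at 22, M2 done at 34
  Job 4: M1 done at 29, M2 done at 36
Makespan = 36

36


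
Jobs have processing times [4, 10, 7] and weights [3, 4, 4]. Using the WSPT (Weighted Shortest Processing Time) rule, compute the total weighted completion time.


Compute p/w ratios and sort ascending (WSPT): [(4, 3), (7, 4), (10, 4)]
Compute weighted completion times:
  Job (p=4,w=3): C=4, w*C=3*4=12
  Job (p=7,w=4): C=11, w*C=4*11=44
  Job (p=10,w=4): C=21, w*C=4*21=84
Total weighted completion time = 140

140


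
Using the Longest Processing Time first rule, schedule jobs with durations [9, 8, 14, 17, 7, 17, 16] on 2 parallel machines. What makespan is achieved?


Sort jobs in decreasing order (LPT): [17, 17, 16, 14, 9, 8, 7]
Assign each job to the least loaded machine:
  Machine 1: jobs [17, 16, 8], load = 41
  Machine 2: jobs [17, 14, 9, 7], load = 47
Makespan = max load = 47

47


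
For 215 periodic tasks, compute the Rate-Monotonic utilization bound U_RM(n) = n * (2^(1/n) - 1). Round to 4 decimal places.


Compute 2^(1/215) = 1.0032291429
Subtract 1: 1.0032291429 - 1 = 0.0032291429
Multiply by n: 215 * 0.0032291429 = 0.6942657235
Round to 4 dp: 0.6943

0.6943


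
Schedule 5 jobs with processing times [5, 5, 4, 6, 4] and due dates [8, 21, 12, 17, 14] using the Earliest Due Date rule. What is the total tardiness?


Sort by due date (EDD order): [(5, 8), (4, 12), (4, 14), (6, 17), (5, 21)]
Compute completion times and tardiness:
  Job 1: p=5, d=8, C=5, tardiness=max(0,5-8)=0
  Job 2: p=4, d=12, C=9, tardiness=max(0,9-12)=0
  Job 3: p=4, d=14, C=13, tardiness=max(0,13-14)=0
  Job 4: p=6, d=17, C=19, tardiness=max(0,19-17)=2
  Job 5: p=5, d=21, C=24, tardiness=max(0,24-21)=3
Total tardiness = 5

5


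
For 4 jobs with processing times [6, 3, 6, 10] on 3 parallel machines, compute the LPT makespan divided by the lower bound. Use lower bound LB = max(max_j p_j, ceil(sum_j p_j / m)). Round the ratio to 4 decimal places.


LPT order: [10, 6, 6, 3]
Machine loads after assignment: [10, 9, 6]
LPT makespan = 10
Lower bound = max(max_job, ceil(total/3)) = max(10, 9) = 10
Ratio = 10 / 10 = 1.0

1.0


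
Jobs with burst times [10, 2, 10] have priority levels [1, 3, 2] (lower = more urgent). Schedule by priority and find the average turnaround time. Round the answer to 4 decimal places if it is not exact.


Sort by priority (ascending = highest first):
Order: [(1, 10), (2, 10), (3, 2)]
Completion times:
  Priority 1, burst=10, C=10
  Priority 2, burst=10, C=20
  Priority 3, burst=2, C=22
Average turnaround = 52/3 = 17.3333

17.3333


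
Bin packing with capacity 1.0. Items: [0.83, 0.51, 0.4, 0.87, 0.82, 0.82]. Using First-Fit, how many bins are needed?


Place items sequentially using First-Fit:
  Item 0.83 -> new Bin 1
  Item 0.51 -> new Bin 2
  Item 0.4 -> Bin 2 (now 0.91)
  Item 0.87 -> new Bin 3
  Item 0.82 -> new Bin 4
  Item 0.82 -> new Bin 5
Total bins used = 5

5


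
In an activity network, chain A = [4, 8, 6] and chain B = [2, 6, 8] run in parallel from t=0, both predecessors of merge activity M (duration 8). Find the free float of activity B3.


ES(B3) = sum of predecessors on chain B = 8
EF(B3) = ES + duration = 8 + 8 = 16
Successor of B3 is M. ES(M) = max(sum(A), sum(B)) = max(18, 16) = 18
Free float = ES(successor) - EF(current) = 18 - 16 = 2

2


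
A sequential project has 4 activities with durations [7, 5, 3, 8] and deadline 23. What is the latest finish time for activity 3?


LF(activity 3) = deadline - sum of successor durations
Successors: activities 4 through 4 with durations [8]
Sum of successor durations = 8
LF = 23 - 8 = 15

15


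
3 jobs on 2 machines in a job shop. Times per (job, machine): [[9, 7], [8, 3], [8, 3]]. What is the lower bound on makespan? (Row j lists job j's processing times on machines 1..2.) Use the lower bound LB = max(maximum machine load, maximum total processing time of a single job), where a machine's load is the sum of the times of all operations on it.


Machine loads:
  Machine 1: 9 + 8 + 8 = 25
  Machine 2: 7 + 3 + 3 = 13
Max machine load = 25
Job totals:
  Job 1: 16
  Job 2: 11
  Job 3: 11
Max job total = 16
Lower bound = max(25, 16) = 25

25


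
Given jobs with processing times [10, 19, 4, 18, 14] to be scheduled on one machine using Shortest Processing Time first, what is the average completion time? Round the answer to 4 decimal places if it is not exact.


Sort jobs by processing time (SPT order): [4, 10, 14, 18, 19]
Compute completion times sequentially:
  Job 1: processing = 4, completes at 4
  Job 2: processing = 10, completes at 14
  Job 3: processing = 14, completes at 28
  Job 4: processing = 18, completes at 46
  Job 5: processing = 19, completes at 65
Sum of completion times = 157
Average completion time = 157/5 = 31.4

31.4


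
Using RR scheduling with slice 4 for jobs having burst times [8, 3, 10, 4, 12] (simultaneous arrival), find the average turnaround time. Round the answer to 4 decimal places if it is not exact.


Time quantum = 4
Execution trace:
  J1 runs 4 units, time = 4
  J2 runs 3 units, time = 7
  J3 runs 4 units, time = 11
  J4 runs 4 units, time = 15
  J5 runs 4 units, time = 19
  J1 runs 4 units, time = 23
  J3 runs 4 units, time = 27
  J5 runs 4 units, time = 31
  J3 runs 2 units, time = 33
  J5 runs 4 units, time = 37
Finish times: [23, 7, 33, 15, 37]
Average turnaround = 115/5 = 23.0

23.0


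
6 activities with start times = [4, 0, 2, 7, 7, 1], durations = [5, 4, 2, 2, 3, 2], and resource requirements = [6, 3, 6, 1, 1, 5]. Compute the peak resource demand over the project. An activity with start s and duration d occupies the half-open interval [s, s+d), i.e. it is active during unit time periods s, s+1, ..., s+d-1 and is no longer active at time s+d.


Each activity i is active on [start_i, start_i + duration_i).
Compute total resource usage per time slot:
  t=0: active resources = [3], total = 3
  t=1: active resources = [3, 5], total = 8
  t=2: active resources = [3, 6, 5], total = 14
  t=3: active resources = [3, 6], total = 9
  t=4: active resources = [6], total = 6
  t=5: active resources = [6], total = 6
  t=6: active resources = [6], total = 6
  t=7: active resources = [6, 1, 1], total = 8
  t=8: active resources = [6, 1, 1], total = 8
  t=9: active resources = [1], total = 1
Peak resource demand = 14

14


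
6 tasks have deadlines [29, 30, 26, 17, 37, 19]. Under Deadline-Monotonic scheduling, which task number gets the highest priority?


Sort tasks by relative deadline (ascending):
  Task 4: deadline = 17
  Task 6: deadline = 19
  Task 3: deadline = 26
  Task 1: deadline = 29
  Task 2: deadline = 30
  Task 5: deadline = 37
Priority order (highest first): [4, 6, 3, 1, 2, 5]
Highest priority task = 4

4


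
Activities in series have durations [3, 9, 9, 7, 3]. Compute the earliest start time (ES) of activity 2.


Activity 2 starts after activities 1 through 1 complete.
Predecessor durations: [3]
ES = 3 = 3

3


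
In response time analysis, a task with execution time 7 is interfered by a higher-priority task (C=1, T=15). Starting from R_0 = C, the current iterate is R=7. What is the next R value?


R_next = C + ceil(R_prev / T_hp) * C_hp
ceil(7 / 15) = ceil(0.4667) = 1
Interference = 1 * 1 = 1
R_next = 7 + 1 = 8

8


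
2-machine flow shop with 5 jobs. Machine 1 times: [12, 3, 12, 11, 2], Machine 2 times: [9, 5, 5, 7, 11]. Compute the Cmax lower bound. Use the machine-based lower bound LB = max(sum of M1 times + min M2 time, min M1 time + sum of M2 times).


LB1 = sum(M1 times) + min(M2 times) = 40 + 5 = 45
LB2 = min(M1 times) + sum(M2 times) = 2 + 37 = 39
Lower bound = max(LB1, LB2) = max(45, 39) = 45

45


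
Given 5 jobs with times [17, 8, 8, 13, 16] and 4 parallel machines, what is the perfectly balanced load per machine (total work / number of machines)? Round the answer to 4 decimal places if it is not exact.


Total processing time = 17 + 8 + 8 + 13 + 16 = 62
Number of machines = 4
Ideal balanced load = 62 / 4 = 15.5

15.5


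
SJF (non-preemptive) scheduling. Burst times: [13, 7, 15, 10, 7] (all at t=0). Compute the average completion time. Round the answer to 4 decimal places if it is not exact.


SJF order (ascending): [7, 7, 10, 13, 15]
Completion times:
  Job 1: burst=7, C=7
  Job 2: burst=7, C=14
  Job 3: burst=10, C=24
  Job 4: burst=13, C=37
  Job 5: burst=15, C=52
Average completion = 134/5 = 26.8

26.8


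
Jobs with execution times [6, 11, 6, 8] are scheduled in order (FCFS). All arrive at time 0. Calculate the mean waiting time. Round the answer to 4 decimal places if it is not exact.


FCFS order (as given): [6, 11, 6, 8]
Waiting times:
  Job 1: wait = 0
  Job 2: wait = 6
  Job 3: wait = 17
  Job 4: wait = 23
Sum of waiting times = 46
Average waiting time = 46/4 = 11.5

11.5


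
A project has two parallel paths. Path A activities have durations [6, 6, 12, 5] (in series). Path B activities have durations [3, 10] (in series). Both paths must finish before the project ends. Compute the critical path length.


Path A total = 6 + 6 + 12 + 5 = 29
Path B total = 3 + 10 = 13
Critical path = longest path = max(29, 13) = 29

29


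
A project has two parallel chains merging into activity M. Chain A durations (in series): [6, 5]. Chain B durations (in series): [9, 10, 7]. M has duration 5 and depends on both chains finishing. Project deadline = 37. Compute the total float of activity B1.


Forward pass: ES(B1) = sum of predecessors on chain B = 0
EF = ES + duration = 0 + 9 = 9
Backward pass: LF(M) = deadline = 37; LS(M) = 37 - 5 = 32
LF(B1) = LS(M) - sum(successors on chain B) = 32 - 17 = 15
LS = LF - duration = 15 - 9 = 6
Total float = LS - ES = 6 - 0 = 6

6


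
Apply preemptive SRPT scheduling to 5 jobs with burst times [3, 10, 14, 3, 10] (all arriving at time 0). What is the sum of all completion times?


Since all jobs arrive at t=0, SRPT equals SPT ordering.
SPT order: [3, 3, 10, 10, 14]
Completion times:
  Job 1: p=3, C=3
  Job 2: p=3, C=6
  Job 3: p=10, C=16
  Job 4: p=10, C=26
  Job 5: p=14, C=40
Total completion time = 3 + 6 + 16 + 26 + 40 = 91

91


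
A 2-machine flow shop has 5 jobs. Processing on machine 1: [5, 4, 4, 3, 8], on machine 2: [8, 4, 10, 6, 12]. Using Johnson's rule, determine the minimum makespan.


Apply Johnson's rule:
  Group 1 (a <= b): [(4, 3, 6), (2, 4, 4), (3, 4, 10), (1, 5, 8), (5, 8, 12)]
  Group 2 (a > b): []
Optimal job order: [4, 2, 3, 1, 5]
Schedule:
  Job 4: M1 done at 3, M2 done at 9
  Job 2: M1 done at 7, M2 done at 13
  Job 3: M1 done at 11, M2 done at 23
  Job 1: M1 done at 16, M2 done at 31
  Job 5: M1 done at 24, M2 done at 43
Makespan = 43

43


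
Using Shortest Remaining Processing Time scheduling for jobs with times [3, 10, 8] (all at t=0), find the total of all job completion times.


Since all jobs arrive at t=0, SRPT equals SPT ordering.
SPT order: [3, 8, 10]
Completion times:
  Job 1: p=3, C=3
  Job 2: p=8, C=11
  Job 3: p=10, C=21
Total completion time = 3 + 11 + 21 = 35

35


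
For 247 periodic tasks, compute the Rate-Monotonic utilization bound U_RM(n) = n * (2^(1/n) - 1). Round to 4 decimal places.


Compute 2^(1/247) = 1.0028102051
Subtract 1: 1.0028102051 - 1 = 0.0028102051
Multiply by n: 247 * 0.0028102051 = 0.6941206597
Round to 4 dp: 0.6941

0.6941


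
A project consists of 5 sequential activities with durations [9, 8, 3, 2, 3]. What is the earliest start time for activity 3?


Activity 3 starts after activities 1 through 2 complete.
Predecessor durations: [9, 8]
ES = 9 + 8 = 17

17


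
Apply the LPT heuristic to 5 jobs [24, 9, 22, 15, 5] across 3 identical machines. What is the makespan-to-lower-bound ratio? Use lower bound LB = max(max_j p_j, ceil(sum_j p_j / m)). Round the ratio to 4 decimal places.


LPT order: [24, 22, 15, 9, 5]
Machine loads after assignment: [24, 27, 24]
LPT makespan = 27
Lower bound = max(max_job, ceil(total/3)) = max(24, 25) = 25
Ratio = 27 / 25 = 1.08

1.08


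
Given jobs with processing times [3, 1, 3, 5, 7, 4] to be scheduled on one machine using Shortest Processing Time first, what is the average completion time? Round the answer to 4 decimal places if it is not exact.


Sort jobs by processing time (SPT order): [1, 3, 3, 4, 5, 7]
Compute completion times sequentially:
  Job 1: processing = 1, completes at 1
  Job 2: processing = 3, completes at 4
  Job 3: processing = 3, completes at 7
  Job 4: processing = 4, completes at 11
  Job 5: processing = 5, completes at 16
  Job 6: processing = 7, completes at 23
Sum of completion times = 62
Average completion time = 62/6 = 10.3333

10.3333


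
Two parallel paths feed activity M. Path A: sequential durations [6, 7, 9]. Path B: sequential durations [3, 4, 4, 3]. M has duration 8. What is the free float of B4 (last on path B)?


ES(B4) = sum of predecessors on chain B = 11
EF(B4) = ES + duration = 11 + 3 = 14
Successor of B4 is M. ES(M) = max(sum(A), sum(B)) = max(22, 14) = 22
Free float = ES(successor) - EF(current) = 22 - 14 = 8

8


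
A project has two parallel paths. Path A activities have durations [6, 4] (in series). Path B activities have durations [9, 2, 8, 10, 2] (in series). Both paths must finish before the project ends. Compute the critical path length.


Path A total = 6 + 4 = 10
Path B total = 9 + 2 + 8 + 10 + 2 = 31
Critical path = longest path = max(10, 31) = 31

31


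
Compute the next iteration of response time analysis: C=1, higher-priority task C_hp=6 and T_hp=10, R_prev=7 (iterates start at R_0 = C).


R_next = C + ceil(R_prev / T_hp) * C_hp
ceil(7 / 10) = ceil(0.7) = 1
Interference = 1 * 6 = 6
R_next = 1 + 6 = 7
R_next = R_prev, so the iteration has converged (response time = 7).

7


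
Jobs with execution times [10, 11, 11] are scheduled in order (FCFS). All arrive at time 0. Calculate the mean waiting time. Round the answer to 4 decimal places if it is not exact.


FCFS order (as given): [10, 11, 11]
Waiting times:
  Job 1: wait = 0
  Job 2: wait = 10
  Job 3: wait = 21
Sum of waiting times = 31
Average waiting time = 31/3 = 10.3333

10.3333


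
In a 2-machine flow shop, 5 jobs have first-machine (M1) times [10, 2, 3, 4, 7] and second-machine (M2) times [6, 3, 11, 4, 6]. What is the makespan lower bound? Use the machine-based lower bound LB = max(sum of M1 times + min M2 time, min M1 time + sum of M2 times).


LB1 = sum(M1 times) + min(M2 times) = 26 + 3 = 29
LB2 = min(M1 times) + sum(M2 times) = 2 + 30 = 32
Lower bound = max(LB1, LB2) = max(29, 32) = 32

32


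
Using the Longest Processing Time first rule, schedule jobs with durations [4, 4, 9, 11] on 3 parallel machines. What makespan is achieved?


Sort jobs in decreasing order (LPT): [11, 9, 4, 4]
Assign each job to the least loaded machine:
  Machine 1: jobs [11], load = 11
  Machine 2: jobs [9], load = 9
  Machine 3: jobs [4, 4], load = 8
Makespan = max load = 11

11


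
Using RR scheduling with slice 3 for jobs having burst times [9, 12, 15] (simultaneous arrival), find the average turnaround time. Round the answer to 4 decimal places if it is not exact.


Time quantum = 3
Execution trace:
  J1 runs 3 units, time = 3
  J2 runs 3 units, time = 6
  J3 runs 3 units, time = 9
  J1 runs 3 units, time = 12
  J2 runs 3 units, time = 15
  J3 runs 3 units, time = 18
  J1 runs 3 units, time = 21
  J2 runs 3 units, time = 24
  J3 runs 3 units, time = 27
  J2 runs 3 units, time = 30
  J3 runs 3 units, time = 33
  J3 runs 3 units, time = 36
Finish times: [21, 30, 36]
Average turnaround = 87/3 = 29.0

29.0


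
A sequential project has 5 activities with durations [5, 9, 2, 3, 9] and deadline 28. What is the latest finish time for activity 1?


LF(activity 1) = deadline - sum of successor durations
Successors: activities 2 through 5 with durations [9, 2, 3, 9]
Sum of successor durations = 23
LF = 28 - 23 = 5

5


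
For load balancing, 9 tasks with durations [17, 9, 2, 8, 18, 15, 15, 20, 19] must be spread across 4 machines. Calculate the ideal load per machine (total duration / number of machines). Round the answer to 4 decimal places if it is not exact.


Total processing time = 17 + 9 + 2 + 8 + 18 + 15 + 15 + 20 + 19 = 123
Number of machines = 4
Ideal balanced load = 123 / 4 = 30.75

30.75


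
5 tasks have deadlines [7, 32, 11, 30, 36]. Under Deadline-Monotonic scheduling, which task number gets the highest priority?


Sort tasks by relative deadline (ascending):
  Task 1: deadline = 7
  Task 3: deadline = 11
  Task 4: deadline = 30
  Task 2: deadline = 32
  Task 5: deadline = 36
Priority order (highest first): [1, 3, 4, 2, 5]
Highest priority task = 1

1


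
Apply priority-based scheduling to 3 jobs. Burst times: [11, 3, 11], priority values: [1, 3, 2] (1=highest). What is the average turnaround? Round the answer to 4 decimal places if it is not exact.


Sort by priority (ascending = highest first):
Order: [(1, 11), (2, 11), (3, 3)]
Completion times:
  Priority 1, burst=11, C=11
  Priority 2, burst=11, C=22
  Priority 3, burst=3, C=25
Average turnaround = 58/3 = 19.3333

19.3333


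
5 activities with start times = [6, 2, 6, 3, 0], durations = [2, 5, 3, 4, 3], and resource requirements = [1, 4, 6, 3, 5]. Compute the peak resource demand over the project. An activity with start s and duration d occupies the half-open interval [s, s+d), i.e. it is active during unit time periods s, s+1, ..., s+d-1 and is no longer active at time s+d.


Each activity i is active on [start_i, start_i + duration_i).
Compute total resource usage per time slot:
  t=0: active resources = [5], total = 5
  t=1: active resources = [5], total = 5
  t=2: active resources = [4, 5], total = 9
  t=3: active resources = [4, 3], total = 7
  t=4: active resources = [4, 3], total = 7
  t=5: active resources = [4, 3], total = 7
  t=6: active resources = [1, 4, 6, 3], total = 14
  t=7: active resources = [1, 6], total = 7
  t=8: active resources = [6], total = 6
Peak resource demand = 14

14


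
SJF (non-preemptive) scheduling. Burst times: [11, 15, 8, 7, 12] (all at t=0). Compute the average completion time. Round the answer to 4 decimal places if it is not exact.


SJF order (ascending): [7, 8, 11, 12, 15]
Completion times:
  Job 1: burst=7, C=7
  Job 2: burst=8, C=15
  Job 3: burst=11, C=26
  Job 4: burst=12, C=38
  Job 5: burst=15, C=53
Average completion = 139/5 = 27.8

27.8


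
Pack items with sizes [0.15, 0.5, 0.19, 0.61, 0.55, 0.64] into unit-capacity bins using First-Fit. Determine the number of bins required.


Place items sequentially using First-Fit:
  Item 0.15 -> new Bin 1
  Item 0.5 -> Bin 1 (now 0.65)
  Item 0.19 -> Bin 1 (now 0.84)
  Item 0.61 -> new Bin 2
  Item 0.55 -> new Bin 3
  Item 0.64 -> new Bin 4
Total bins used = 4

4


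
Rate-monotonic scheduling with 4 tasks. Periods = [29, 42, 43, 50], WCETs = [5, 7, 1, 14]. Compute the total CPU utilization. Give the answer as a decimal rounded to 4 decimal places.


Compute individual utilizations (exact fractions):
  Task 1: C/T = 5/29 (approx. 0.1724)
  Task 2: C/T = 7/42 = 1/6 (approx. 0.1667)
  Task 3: C/T = 1/43 (approx. 0.0233)
  Task 4: C/T = 14/50 = 7/25 (approx. 0.28)
Total utilization U = 5/29 + 1/6 + 1/43 + 7/25 = 120149/187050
Rounded to 4 decimal places: U = 0.6423
RM (Liu & Layland) bound for 4 tasks = 0.756828; compare with U = 120149/187050 (approx. 0.642336)
U <= bound, so schedulable by RM sufficient condition.

0.6423


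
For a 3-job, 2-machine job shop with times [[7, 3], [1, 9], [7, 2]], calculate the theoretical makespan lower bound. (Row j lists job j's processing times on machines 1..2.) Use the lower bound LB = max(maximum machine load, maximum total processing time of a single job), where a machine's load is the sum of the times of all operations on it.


Machine loads:
  Machine 1: 7 + 1 + 7 = 15
  Machine 2: 3 + 9 + 2 = 14
Max machine load = 15
Job totals:
  Job 1: 10
  Job 2: 10
  Job 3: 9
Max job total = 10
Lower bound = max(15, 10) = 15

15


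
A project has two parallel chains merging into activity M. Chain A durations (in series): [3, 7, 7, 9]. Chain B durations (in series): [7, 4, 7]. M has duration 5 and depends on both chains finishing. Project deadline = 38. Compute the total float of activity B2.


Forward pass: ES(B2) = sum of predecessors on chain B = 7
EF = ES + duration = 7 + 4 = 11
Backward pass: LF(M) = deadline = 38; LS(M) = 38 - 5 = 33
LF(B2) = LS(M) - sum(successors on chain B) = 33 - 7 = 26
LS = LF - duration = 26 - 4 = 22
Total float = LS - ES = 22 - 7 = 15

15


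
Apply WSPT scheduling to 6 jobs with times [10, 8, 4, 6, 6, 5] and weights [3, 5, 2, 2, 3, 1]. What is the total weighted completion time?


Compute p/w ratios and sort ascending (WSPT): [(8, 5), (4, 2), (6, 3), (6, 2), (10, 3), (5, 1)]
Compute weighted completion times:
  Job (p=8,w=5): C=8, w*C=5*8=40
  Job (p=4,w=2): C=12, w*C=2*12=24
  Job (p=6,w=3): C=18, w*C=3*18=54
  Job (p=6,w=2): C=24, w*C=2*24=48
  Job (p=10,w=3): C=34, w*C=3*34=102
  Job (p=5,w=1): C=39, w*C=1*39=39
Total weighted completion time = 307

307


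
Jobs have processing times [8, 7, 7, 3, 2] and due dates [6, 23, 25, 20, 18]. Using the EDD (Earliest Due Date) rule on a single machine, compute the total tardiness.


Sort by due date (EDD order): [(8, 6), (2, 18), (3, 20), (7, 23), (7, 25)]
Compute completion times and tardiness:
  Job 1: p=8, d=6, C=8, tardiness=max(0,8-6)=2
  Job 2: p=2, d=18, C=10, tardiness=max(0,10-18)=0
  Job 3: p=3, d=20, C=13, tardiness=max(0,13-20)=0
  Job 4: p=7, d=23, C=20, tardiness=max(0,20-23)=0
  Job 5: p=7, d=25, C=27, tardiness=max(0,27-25)=2
Total tardiness = 4

4


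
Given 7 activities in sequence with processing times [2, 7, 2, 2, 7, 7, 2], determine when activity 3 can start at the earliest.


Activity 3 starts after activities 1 through 2 complete.
Predecessor durations: [2, 7]
ES = 2 + 7 = 9

9


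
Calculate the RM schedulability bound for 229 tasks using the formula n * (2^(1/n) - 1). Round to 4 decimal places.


Compute 2^(1/229) = 1.0030314291
Subtract 1: 1.0030314291 - 1 = 0.0030314291
Multiply by n: 229 * 0.0030314291 = 0.6941972639
Round to 4 dp: 0.6942

0.6942


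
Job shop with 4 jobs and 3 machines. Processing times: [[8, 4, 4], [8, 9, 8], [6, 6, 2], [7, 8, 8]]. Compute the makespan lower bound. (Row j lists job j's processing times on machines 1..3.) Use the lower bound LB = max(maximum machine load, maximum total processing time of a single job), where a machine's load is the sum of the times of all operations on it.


Machine loads:
  Machine 1: 8 + 8 + 6 + 7 = 29
  Machine 2: 4 + 9 + 6 + 8 = 27
  Machine 3: 4 + 8 + 2 + 8 = 22
Max machine load = 29
Job totals:
  Job 1: 16
  Job 2: 25
  Job 3: 14
  Job 4: 23
Max job total = 25
Lower bound = max(29, 25) = 29

29


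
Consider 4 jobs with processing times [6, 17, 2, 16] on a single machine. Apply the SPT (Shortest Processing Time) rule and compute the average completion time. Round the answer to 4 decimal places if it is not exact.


Sort jobs by processing time (SPT order): [2, 6, 16, 17]
Compute completion times sequentially:
  Job 1: processing = 2, completes at 2
  Job 2: processing = 6, completes at 8
  Job 3: processing = 16, completes at 24
  Job 4: processing = 17, completes at 41
Sum of completion times = 75
Average completion time = 75/4 = 18.75

18.75


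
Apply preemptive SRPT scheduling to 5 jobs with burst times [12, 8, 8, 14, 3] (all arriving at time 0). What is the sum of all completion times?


Since all jobs arrive at t=0, SRPT equals SPT ordering.
SPT order: [3, 8, 8, 12, 14]
Completion times:
  Job 1: p=3, C=3
  Job 2: p=8, C=11
  Job 3: p=8, C=19
  Job 4: p=12, C=31
  Job 5: p=14, C=45
Total completion time = 3 + 11 + 19 + 31 + 45 = 109

109


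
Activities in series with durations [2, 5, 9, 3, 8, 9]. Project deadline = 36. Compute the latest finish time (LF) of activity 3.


LF(activity 3) = deadline - sum of successor durations
Successors: activities 4 through 6 with durations [3, 8, 9]
Sum of successor durations = 20
LF = 36 - 20 = 16

16


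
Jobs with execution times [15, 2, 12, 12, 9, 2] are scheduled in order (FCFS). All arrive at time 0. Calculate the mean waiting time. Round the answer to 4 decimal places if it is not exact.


FCFS order (as given): [15, 2, 12, 12, 9, 2]
Waiting times:
  Job 1: wait = 0
  Job 2: wait = 15
  Job 3: wait = 17
  Job 4: wait = 29
  Job 5: wait = 41
  Job 6: wait = 50
Sum of waiting times = 152
Average waiting time = 152/6 = 25.3333

25.3333


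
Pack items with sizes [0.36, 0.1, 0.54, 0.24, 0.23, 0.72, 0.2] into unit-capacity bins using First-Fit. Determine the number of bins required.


Place items sequentially using First-Fit:
  Item 0.36 -> new Bin 1
  Item 0.1 -> Bin 1 (now 0.46)
  Item 0.54 -> Bin 1 (now 1.0)
  Item 0.24 -> new Bin 2
  Item 0.23 -> Bin 2 (now 0.47)
  Item 0.72 -> new Bin 3
  Item 0.2 -> Bin 2 (now 0.67)
Total bins used = 3

3


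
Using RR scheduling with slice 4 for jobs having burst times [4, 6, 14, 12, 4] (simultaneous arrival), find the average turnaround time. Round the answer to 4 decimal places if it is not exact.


Time quantum = 4
Execution trace:
  J1 runs 4 units, time = 4
  J2 runs 4 units, time = 8
  J3 runs 4 units, time = 12
  J4 runs 4 units, time = 16
  J5 runs 4 units, time = 20
  J2 runs 2 units, time = 22
  J3 runs 4 units, time = 26
  J4 runs 4 units, time = 30
  J3 runs 4 units, time = 34
  J4 runs 4 units, time = 38
  J3 runs 2 units, time = 40
Finish times: [4, 22, 40, 38, 20]
Average turnaround = 124/5 = 24.8

24.8


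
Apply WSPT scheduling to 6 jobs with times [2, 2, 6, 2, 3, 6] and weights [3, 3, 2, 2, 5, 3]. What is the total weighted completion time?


Compute p/w ratios and sort ascending (WSPT): [(3, 5), (2, 3), (2, 3), (2, 2), (6, 3), (6, 2)]
Compute weighted completion times:
  Job (p=3,w=5): C=3, w*C=5*3=15
  Job (p=2,w=3): C=5, w*C=3*5=15
  Job (p=2,w=3): C=7, w*C=3*7=21
  Job (p=2,w=2): C=9, w*C=2*9=18
  Job (p=6,w=3): C=15, w*C=3*15=45
  Job (p=6,w=2): C=21, w*C=2*21=42
Total weighted completion time = 156

156


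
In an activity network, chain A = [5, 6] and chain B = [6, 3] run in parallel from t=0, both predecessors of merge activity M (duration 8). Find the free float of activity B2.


ES(B2) = sum of predecessors on chain B = 6
EF(B2) = ES + duration = 6 + 3 = 9
Successor of B2 is M. ES(M) = max(sum(A), sum(B)) = max(11, 9) = 11
Free float = ES(successor) - EF(current) = 11 - 9 = 2

2


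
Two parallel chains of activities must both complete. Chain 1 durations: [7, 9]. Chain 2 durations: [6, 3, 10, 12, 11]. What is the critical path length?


Path A total = 7 + 9 = 16
Path B total = 6 + 3 + 10 + 12 + 11 = 42
Critical path = longest path = max(16, 42) = 42

42


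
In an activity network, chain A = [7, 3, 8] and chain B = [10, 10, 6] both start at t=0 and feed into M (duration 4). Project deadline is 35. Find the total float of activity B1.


Forward pass: ES(B1) = sum of predecessors on chain B = 0
EF = ES + duration = 0 + 10 = 10
Backward pass: LF(M) = deadline = 35; LS(M) = 35 - 4 = 31
LF(B1) = LS(M) - sum(successors on chain B) = 31 - 16 = 15
LS = LF - duration = 15 - 10 = 5
Total float = LS - ES = 5 - 0 = 5

5


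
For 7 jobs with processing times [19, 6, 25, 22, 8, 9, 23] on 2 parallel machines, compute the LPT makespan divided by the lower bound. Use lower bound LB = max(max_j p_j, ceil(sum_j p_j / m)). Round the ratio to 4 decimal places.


LPT order: [25, 23, 22, 19, 9, 8, 6]
Machine loads after assignment: [59, 53]
LPT makespan = 59
Lower bound = max(max_job, ceil(total/2)) = max(25, 56) = 56
Ratio = 59 / 56 = 1.0536

1.0536


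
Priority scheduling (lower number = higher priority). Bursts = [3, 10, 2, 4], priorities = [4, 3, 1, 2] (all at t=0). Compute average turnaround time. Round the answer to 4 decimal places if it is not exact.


Sort by priority (ascending = highest first):
Order: [(1, 2), (2, 4), (3, 10), (4, 3)]
Completion times:
  Priority 1, burst=2, C=2
  Priority 2, burst=4, C=6
  Priority 3, burst=10, C=16
  Priority 4, burst=3, C=19
Average turnaround = 43/4 = 10.75

10.75


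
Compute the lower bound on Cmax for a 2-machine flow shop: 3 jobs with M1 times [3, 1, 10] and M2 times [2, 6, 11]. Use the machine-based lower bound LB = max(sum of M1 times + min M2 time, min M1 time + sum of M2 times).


LB1 = sum(M1 times) + min(M2 times) = 14 + 2 = 16
LB2 = min(M1 times) + sum(M2 times) = 1 + 19 = 20
Lower bound = max(LB1, LB2) = max(16, 20) = 20

20


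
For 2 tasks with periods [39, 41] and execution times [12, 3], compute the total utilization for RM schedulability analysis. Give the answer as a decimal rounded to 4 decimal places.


Compute individual utilizations (exact fractions):
  Task 1: C/T = 12/39 = 4/13 (approx. 0.3077)
  Task 2: C/T = 3/41 (approx. 0.0732)
Total utilization U = 4/13 + 3/41 = 203/533
Rounded to 4 decimal places: U = 0.3809
RM (Liu & Layland) bound for 2 tasks = 0.828427; compare with U = 203/533 (approx. 0.380863)
U <= bound, so schedulable by RM sufficient condition.

0.3809


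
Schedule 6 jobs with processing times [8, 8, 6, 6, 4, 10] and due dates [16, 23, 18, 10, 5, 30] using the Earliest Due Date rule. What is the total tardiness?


Sort by due date (EDD order): [(4, 5), (6, 10), (8, 16), (6, 18), (8, 23), (10, 30)]
Compute completion times and tardiness:
  Job 1: p=4, d=5, C=4, tardiness=max(0,4-5)=0
  Job 2: p=6, d=10, C=10, tardiness=max(0,10-10)=0
  Job 3: p=8, d=16, C=18, tardiness=max(0,18-16)=2
  Job 4: p=6, d=18, C=24, tardiness=max(0,24-18)=6
  Job 5: p=8, d=23, C=32, tardiness=max(0,32-23)=9
  Job 6: p=10, d=30, C=42, tardiness=max(0,42-30)=12
Total tardiness = 29

29


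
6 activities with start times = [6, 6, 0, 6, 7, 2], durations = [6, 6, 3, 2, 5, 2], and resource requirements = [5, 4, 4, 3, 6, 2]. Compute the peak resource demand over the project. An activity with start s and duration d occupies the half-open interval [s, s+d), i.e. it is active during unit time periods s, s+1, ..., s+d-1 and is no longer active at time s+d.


Each activity i is active on [start_i, start_i + duration_i).
Compute total resource usage per time slot:
  t=0: active resources = [4], total = 4
  t=1: active resources = [4], total = 4
  t=2: active resources = [4, 2], total = 6
  t=3: active resources = [2], total = 2
  t=4: active resources = [], total = 0
  t=5: active resources = [], total = 0
  t=6: active resources = [5, 4, 3], total = 12
  t=7: active resources = [5, 4, 3, 6], total = 18
  t=8: active resources = [5, 4, 6], total = 15
  t=9: active resources = [5, 4, 6], total = 15
  t=10: active resources = [5, 4, 6], total = 15
  t=11: active resources = [5, 4, 6], total = 15
Peak resource demand = 18

18
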